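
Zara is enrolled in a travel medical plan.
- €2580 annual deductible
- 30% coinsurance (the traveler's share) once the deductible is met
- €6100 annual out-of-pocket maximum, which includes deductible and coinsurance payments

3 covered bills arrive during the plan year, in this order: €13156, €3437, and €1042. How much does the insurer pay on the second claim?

Claim 1 (€13156): €2580 to deductible, leaving €10576; 30% of €10576 = €3172.80. Traveler pays €5752.80; OOP now €5752.80. Plan pays €13156 − €5752.80 = €7403.20.
Claim 2 (€3437): deductible already satisfied, so traveler's share is 30% × €3437 = €1031.10. Adding that to €5752.80 gives €6783.90, past the €6100 cap; traveler pays only €6100 − €5752.80 = €347.20. Insurer: €3437 − €347.20 = €3089.80.

€3089.80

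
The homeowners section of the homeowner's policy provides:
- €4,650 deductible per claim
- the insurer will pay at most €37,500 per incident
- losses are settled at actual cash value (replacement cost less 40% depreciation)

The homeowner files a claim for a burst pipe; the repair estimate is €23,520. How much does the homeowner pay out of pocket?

€14,058

Depreciate 40%: the covered value is €23,520 × 0.6 = €14,112.
After the deductible, €14,112 − €4,650 = €9,462 remains.
€9,462 ≤ €37,500, so the limit doesn't bind; insurer pays €9,462.
Out of pocket: €23,520 − €9,462 = €14,058.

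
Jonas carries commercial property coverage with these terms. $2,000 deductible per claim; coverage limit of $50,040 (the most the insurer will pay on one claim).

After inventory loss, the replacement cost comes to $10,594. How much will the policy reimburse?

After the deductible, $10,594 − $2,000 = $8,594 remains.
$8,594 is within the $50,040 limit, so the insurer pays $8,594.

$8,594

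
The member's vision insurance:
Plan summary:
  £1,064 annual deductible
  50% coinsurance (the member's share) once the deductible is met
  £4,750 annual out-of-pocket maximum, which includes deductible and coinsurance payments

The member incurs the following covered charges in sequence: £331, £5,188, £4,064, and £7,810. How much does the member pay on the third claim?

£1,458.50

Claim 1 — £331: entire amount goes to the deductible. Member pays £331; OOP now £331.
Claim 2 — £5,188: £733 finishes the deductible; £4,455 goes to coinsurance; member's 50% is £2,227.50. Cost to member: £2,960.50. OOP to date £3,291.50.
Claim 3 — £4,064: deductible met; 50% of £4,064 = £2,032. That would push OOP to £5,323.50, over the £4,750 cap, so member pays £4,750 − £3,291.50 = £1,458.50.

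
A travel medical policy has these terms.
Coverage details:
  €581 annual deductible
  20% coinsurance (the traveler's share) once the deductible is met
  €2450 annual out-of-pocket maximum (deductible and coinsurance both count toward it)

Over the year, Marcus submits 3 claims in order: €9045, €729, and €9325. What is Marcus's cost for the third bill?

Claim 1 — €9045: deductible takes €581, €8464 remains; coinsurance €8464 × 20% = €1692.80. Traveler owes €2273.80 (running OOP €2273.80).
Claim 2 — €729: deductible met; 20% of €729 = €145.80. Traveler owes €145.80 (running OOP €2419.60).
Claim 3 — €9325: deductible met; 20% of €9325 = €1865. Adding that to €2419.60 gives €4284.60, past the €2450 cap; traveler pays only €2450 − €2419.60 = €30.40.

€30.40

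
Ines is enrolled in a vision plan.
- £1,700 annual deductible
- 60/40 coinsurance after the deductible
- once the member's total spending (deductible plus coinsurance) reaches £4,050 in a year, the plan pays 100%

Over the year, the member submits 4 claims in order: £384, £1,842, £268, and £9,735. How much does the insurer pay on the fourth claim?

Claim 1 — £384: fully absorbed by the deductible. Member owes £384 (running OOP £384). Plan pays £384 − £384 = £0.
Claim 2 — £1,842: £1,316 to deductible, leaving £526; member's 40% is £210.40. Member owes £1,526.40 (running OOP £1,910.40). Plan pays £1,842 − £1,526.40 = £315.60.
Claim 3 — £268: deductible met; 40% of £268 = £107.20. Cost to member: £107.20. OOP to date £2,017.60. Insurer: £268 − £107.20 = £160.80.
Claim 4 — £9,735: deductible met; 40% of £9,735 = £3,894. That would push OOP to £5,911.60, over the £4,050 cap, so member pays £4,050 − £2,017.60 = £2,032.40. Plan pays £9,735 − £2,032.40 = £7,702.60.

£7,702.60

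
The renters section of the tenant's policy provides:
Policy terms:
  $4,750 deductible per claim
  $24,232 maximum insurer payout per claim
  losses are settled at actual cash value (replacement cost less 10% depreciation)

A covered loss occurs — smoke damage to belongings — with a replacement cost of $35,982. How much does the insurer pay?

At 10% depreciation, ACV = $35,982 − $3,598.20 = $32,383.80.
Less the $4,750 deductible: $32,383.80 − $4,750 = $27,633.80.
$27,633.80 exceeds the $24,232 limit, so the insurer pays the limit: $24,232.

$24,232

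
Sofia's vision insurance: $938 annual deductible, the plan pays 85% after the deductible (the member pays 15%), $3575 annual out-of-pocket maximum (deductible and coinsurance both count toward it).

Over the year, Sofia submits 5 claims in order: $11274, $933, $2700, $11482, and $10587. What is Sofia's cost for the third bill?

$405

Bill 1, $11274: deductible takes $938, $10336 remains; 15% of $10336 = $1550.40. Member pays $2488.40; OOP now $2488.40.
Bill 2, $933: 15% coinsurance on $933 = $139.95. Cost to member: $139.95. OOP to date $2628.35.
Bill 3, $2700: deductible already satisfied, so member's share is 15% × $2700 = $405. Cost to member: $405. OOP to date $3033.35.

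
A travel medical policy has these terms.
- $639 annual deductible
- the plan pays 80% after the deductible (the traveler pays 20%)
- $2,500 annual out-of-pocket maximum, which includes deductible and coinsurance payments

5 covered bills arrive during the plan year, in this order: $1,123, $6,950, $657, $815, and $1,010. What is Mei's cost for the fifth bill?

$79.80

Bill 1, $1,123: deductible takes $639, $484 remains; traveler's 20% is $96.80. Traveler pays $735.80; OOP now $735.80.
Bill 2, $6,950: 20% coinsurance on $6,950 = $1,390. Traveler owes $1,390 (running OOP $2,125.80).
Bill 3, $657: deductible already satisfied, so traveler's share is 20% × $657 = $131.40. Traveler pays $131.40; OOP now $2,257.20.
Bill 4, $815: deductible met; 20% of $815 = $163. Cost to traveler: $163. OOP to date $2,420.20.
Bill 5, $1,010: deductible already satisfied, so traveler's share is 20% × $1,010 = $202. Adding that to $2,420.20 gives $2,622.20, past the $2,500 cap; traveler pays only $2,500 − $2,420.20 = $79.80.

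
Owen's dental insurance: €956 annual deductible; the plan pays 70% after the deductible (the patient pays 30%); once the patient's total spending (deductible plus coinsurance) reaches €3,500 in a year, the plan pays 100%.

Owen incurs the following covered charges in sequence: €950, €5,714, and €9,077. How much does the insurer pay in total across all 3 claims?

Bill 1, €950: all of it applies to the deductible. Patient pays €950; OOP now €950. Insurer: €950 − €950 = €0.
Bill 2, €5,714: €6 to deductible, leaving €5,708; patient's 30% is €1,712.40. Cost to patient: €1,718.40. OOP to date €2,668.40. Plan pays €5,714 − €1,718.40 = €3,995.60.
Bill 3, €9,077: deductible met; 30% of €9,077 = €2,723.10. OOP would hit €5,391.50 > €3,500, so the cap limits the patient to €3,500 − €2,668.40 = €831.60. Plan pays €9,077 − €831.60 = €8,245.40.
Insurer total: €0 + €3,995.60 + €8,245.40 = €12,241.

€12,241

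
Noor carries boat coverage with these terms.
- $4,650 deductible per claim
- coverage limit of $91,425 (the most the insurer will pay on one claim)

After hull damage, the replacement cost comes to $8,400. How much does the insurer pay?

Subtract the deductible: $8,400 − $4,650 = $3,750.
$3,750 is within the $91,425 limit, so the insurer pays $3,750.

$3,750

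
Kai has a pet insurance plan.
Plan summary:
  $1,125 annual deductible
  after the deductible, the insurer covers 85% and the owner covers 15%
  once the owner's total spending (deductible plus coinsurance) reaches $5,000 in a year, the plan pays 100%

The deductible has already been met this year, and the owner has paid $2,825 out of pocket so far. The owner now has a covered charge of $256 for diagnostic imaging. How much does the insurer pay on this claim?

$217.60

With the deductible met, the entire $256 is subject to coinsurance.
15% of $256 = $38.40 falls to the owner.
Total out-of-pocket so far would be $2,825 + $38.40 = $2,863.40, below the $5,000 cap — no reduction.
Insurer pays the balance: $256 − $38.40 = $217.60.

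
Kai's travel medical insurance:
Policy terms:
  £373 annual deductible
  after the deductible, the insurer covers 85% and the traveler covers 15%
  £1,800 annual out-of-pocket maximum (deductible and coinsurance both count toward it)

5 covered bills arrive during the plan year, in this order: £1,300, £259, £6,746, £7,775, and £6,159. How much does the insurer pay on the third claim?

£5,734.10

Claim 1 — £1,300: £373 to deductible, leaving £927; coinsurance £927 × 15% = £139.05. Traveler pays £512.05; OOP now £512.05. Insurer: £1,300 − £512.05 = £787.95.
Claim 2 — £259: 15% coinsurance on £259 = £38.85. Traveler pays £38.85; OOP now £550.90. Plan pays £259 − £38.85 = £220.15.
Claim 3 — £6,746: deductible met; 15% of £6,746 = £1,011.90. Traveler pays £1,011.90; OOP now £1,562.80. Insurer: £6,746 − £1,011.90 = £5,734.10.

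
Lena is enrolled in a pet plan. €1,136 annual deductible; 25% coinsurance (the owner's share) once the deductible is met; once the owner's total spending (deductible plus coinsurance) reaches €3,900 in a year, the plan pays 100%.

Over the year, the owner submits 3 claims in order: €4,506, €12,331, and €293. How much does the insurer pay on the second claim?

Bill 1, €4,506: €1,136 to deductible, leaving €3,370; owner's 25% is €842.50. Owner owes €1,978.50 (running OOP €1,978.50). Plan pays €4,506 − €1,978.50 = €2,527.50.
Bill 2, €12,331: 25% coinsurance on €12,331 = €3,082.75. OOP would hit €5,061.25 > €3,900, so the cap limits the owner to €3,900 − €1,978.50 = €1,921.50. Insurer: €12,331 − €1,921.50 = €10,409.50.

€10,409.50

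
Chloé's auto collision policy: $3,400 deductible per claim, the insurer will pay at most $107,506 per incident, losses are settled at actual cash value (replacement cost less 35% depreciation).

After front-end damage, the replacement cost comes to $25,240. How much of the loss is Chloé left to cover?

$12,234

Actual cash value after 35% depreciation: $25,240 × 65% = $16,406.
Less the $3,400 deductible: $16,406 − $3,400 = $13,006.
$13,006 ≤ $107,506, so the limit doesn't bind; insurer pays $13,006.
The driver bears the rest of the original loss: $25,240 − $13,006 = $12,234.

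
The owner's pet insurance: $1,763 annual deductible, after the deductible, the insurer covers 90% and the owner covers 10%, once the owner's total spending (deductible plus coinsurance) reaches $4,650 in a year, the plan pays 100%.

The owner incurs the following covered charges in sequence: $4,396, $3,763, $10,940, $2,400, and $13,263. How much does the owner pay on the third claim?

$1,094

Claim 1 — $4,396: $1,763 to deductible, leaving $2,633; coinsurance $2,633 × 10% = $263.30. Cost to owner: $2,026.30. OOP to date $2,026.30.
Claim 2 — $3,763: deductible met; 10% of $3,763 = $376.30. Owner pays $376.30; OOP now $2,402.60.
Claim 3 — $10,940: deductible already satisfied, so owner's share is 10% × $10,940 = $1,094. Owner pays $1,094; OOP now $3,496.60.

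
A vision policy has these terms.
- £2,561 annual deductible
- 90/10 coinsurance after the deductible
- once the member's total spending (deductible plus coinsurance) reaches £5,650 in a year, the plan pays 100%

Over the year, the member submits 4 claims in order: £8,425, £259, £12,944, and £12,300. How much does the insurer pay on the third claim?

£11,649.60

Claim 1 (£8,425): deductible takes £2,561, £5,864 remains; coinsurance £5,864 × 10% = £586.40. Member owes £3,147.40 (running OOP £3,147.40). Plan pays £8,425 − £3,147.40 = £5,277.60.
Claim 2 (£259): deductible met; 10% of £259 = £25.90. Cost to member: £25.90. OOP to date £3,173.30. Insurer: £259 − £25.90 = £233.10.
Claim 3 (£12,944): deductible already satisfied, so member's share is 10% × £12,944 = £1,294.40. Member owes £1,294.40 (running OOP £4,467.70). Plan pays £12,944 − £1,294.40 = £11,649.60.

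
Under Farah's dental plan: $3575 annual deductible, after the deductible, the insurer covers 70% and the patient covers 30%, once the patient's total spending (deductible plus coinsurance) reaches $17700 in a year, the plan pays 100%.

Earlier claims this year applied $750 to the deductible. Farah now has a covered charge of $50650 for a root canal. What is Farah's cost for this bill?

$16950

$750 of the $3575 deductible is already met, leaving $2825.
The remaining $47825 (= $50650 − $2825) moves to coinsurance.
Coinsurance: $47825 × 30% = $14347.50.
So the patient owes $2825 + $14347.50 = $17172.50 before any cap.
Year-to-date out-of-pocket would reach $750 + $17172.50 = $17922.50, above the $17700 maximum, so the patient pays only $17700 − $750 = $16950.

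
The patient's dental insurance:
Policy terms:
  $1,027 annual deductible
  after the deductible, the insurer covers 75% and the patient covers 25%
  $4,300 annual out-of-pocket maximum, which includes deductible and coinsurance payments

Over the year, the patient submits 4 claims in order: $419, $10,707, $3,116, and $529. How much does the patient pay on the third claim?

$748.25

#1 ($419): entire amount goes to the deductible. Patient pays $419; OOP now $419.
#2 ($10,707): deductible takes $608, $10,099 remains; coinsurance $10,099 × 25% = $2,524.75. Cost to patient: $3,132.75. OOP to date $3,551.75.
#3 ($3,116): deductible met; 25% of $3,116 = $779. Adding that to $3,551.75 gives $4,330.75, past the $4,300 cap; patient pays only $4,300 − $3,551.75 = $748.25.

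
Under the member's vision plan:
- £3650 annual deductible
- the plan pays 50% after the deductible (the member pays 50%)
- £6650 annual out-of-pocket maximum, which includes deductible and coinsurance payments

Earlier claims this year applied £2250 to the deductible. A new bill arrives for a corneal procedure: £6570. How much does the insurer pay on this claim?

£2585

Remaining deductible: £3650 − £2250 = £1400.
After the £1400 deductible portion, £6570 − £1400 = £5170 is subject to coinsurance.
Member's 50% share of £5170 is £2585.
That puts the member's cost at £1400 + £2585 = £3985 before any cap.
Cumulative spending £2250 + £3985 = £6235 stays under the £6650 maximum.
The insurer covers the remainder: £6570 − £3985 = £2585.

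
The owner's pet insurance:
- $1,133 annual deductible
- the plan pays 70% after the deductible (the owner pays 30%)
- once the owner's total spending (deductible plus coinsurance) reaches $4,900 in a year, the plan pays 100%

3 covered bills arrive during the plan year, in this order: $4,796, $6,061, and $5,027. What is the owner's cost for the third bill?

#1 ($4,796): $1,133 finishes the deductible; $3,663 goes to coinsurance; coinsurance $3,663 × 30% = $1,098.90. Owner pays $2,231.90; OOP now $2,231.90.
#2 ($6,061): deductible already satisfied, so owner's share is 30% × $6,061 = $1,818.30. Owner pays $1,818.30; OOP now $4,050.20.
#3 ($5,027): deductible already satisfied, so owner's share is 30% × $5,027 = $1,508.10. OOP would hit $5,558.30 > $4,900, so the cap limits the owner to $4,900 − $4,050.20 = $849.80.

$849.80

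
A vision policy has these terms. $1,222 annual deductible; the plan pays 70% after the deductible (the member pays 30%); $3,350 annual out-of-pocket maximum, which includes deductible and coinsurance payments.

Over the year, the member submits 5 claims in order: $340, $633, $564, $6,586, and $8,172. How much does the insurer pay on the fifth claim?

$8,114.30

Claim 1 ($340): fully absorbed by the deductible. Member owes $340 (running OOP $340). Insurer: $340 − $340 = $0.
Claim 2 ($633): fully absorbed by the deductible. Member owes $633 (running OOP $973). Insurer: $633 − $633 = $0.
Claim 3 ($564): deductible takes $249, $315 remains; coinsurance $315 × 30% = $94.50. Member pays $343.50; OOP now $1,316.50. Plan pays $564 − $343.50 = $220.50.
Claim 4 ($6,586): deductible met; 30% of $6,586 = $1,975.80. Cost to member: $1,975.80. OOP to date $3,292.30. Plan pays $6,586 − $1,975.80 = $4,610.20.
Claim 5 ($8,172): deductible met; 30% of $8,172 = $2,451.60. That would push OOP to $5,743.90, over the $3,350 cap, so member pays $3,350 − $3,292.30 = $57.70. Plan pays $8,172 − $57.70 = $8,114.30.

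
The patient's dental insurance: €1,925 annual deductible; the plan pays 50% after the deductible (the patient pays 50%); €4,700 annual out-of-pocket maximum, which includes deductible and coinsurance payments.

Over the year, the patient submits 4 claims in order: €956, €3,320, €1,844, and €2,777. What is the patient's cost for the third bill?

Bill 1, €956: all of it applies to the deductible. Patient owes €956 (running OOP €956).
Bill 2, €3,320: deductible takes €969, €2,351 remains; patient's 50% is €1,175.50. Cost to patient: €2,144.50. OOP to date €3,100.50.
Bill 3, €1,844: deductible already satisfied, so patient's share is 50% × €1,844 = €922. Patient owes €922 (running OOP €4,022.50).

€922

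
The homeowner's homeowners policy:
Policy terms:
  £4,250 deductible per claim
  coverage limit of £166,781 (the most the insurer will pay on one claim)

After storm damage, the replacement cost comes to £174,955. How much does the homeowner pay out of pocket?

After the deductible, £174,955 − £4,250 = £170,705 remains.
£170,705 exceeds the £166,781 limit, so the insurer pays the limit: £166,781.
Homeowner's share is the uncovered remainder: £174,955 − £166,781 = £8,174.

£8,174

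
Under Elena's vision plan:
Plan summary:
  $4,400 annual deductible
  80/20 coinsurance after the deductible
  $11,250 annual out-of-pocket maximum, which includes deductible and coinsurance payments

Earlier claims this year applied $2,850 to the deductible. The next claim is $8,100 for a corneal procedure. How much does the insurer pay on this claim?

$5,240

$2,850 of the $4,400 deductible is already met, leaving $1,550.
After the $1,550 deductible portion, $8,100 − $1,550 = $6,550 is subject to coinsurance.
20% of $6,550 = $1,310 falls to the member.
So the member owes $1,550 + $1,310 = $2,860 before any cap.
Year-to-date out-of-pocket becomes $2,850 + $2,860 = $5,710, still under the $11,250 maximum, so no cap applies.
Insurer pays the balance: $8,100 − $2,860 = $5,240.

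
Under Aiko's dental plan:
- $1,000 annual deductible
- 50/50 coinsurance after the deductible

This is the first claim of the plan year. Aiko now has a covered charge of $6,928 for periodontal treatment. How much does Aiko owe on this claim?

The full $1,000 deductible is still open; $1,000 of this bill applies to it.
After the $1,000 deductible portion, $6,928 − $1,000 = $5,928 is subject to coinsurance.
Patient's 50% share of $5,928 is $2,964.
So the patient owes $1,000 + $2,964 = $3,964.

$3,964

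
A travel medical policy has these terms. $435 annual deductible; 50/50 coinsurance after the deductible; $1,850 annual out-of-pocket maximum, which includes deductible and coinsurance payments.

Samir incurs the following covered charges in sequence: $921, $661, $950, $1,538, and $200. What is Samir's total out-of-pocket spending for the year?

$1,850

Claim 1 ($921): $435 to deductible, leaving $486; traveler's 50% is $243. Cost to traveler: $678. OOP to date $678.
Claim 2 ($661): 50% coinsurance on $661 = $330.50. Cost to traveler: $330.50. OOP to date $1,008.50.
Claim 3 ($950): deductible already satisfied, so traveler's share is 50% × $950 = $475. Cost to traveler: $475. OOP to date $1,483.50.
Claim 4 ($1,538): deductible already satisfied, so traveler's share is 50% × $1,538 = $769. OOP would hit $2,252.50 > $1,850, so the cap limits the traveler to $1,850 − $1,483.50 = $366.50.
Claim 5 ($200): deductible met; 50% of $200 = $100. OOP would hit $1,950 > $1,850, so the cap limits the traveler to $1,850 − $1,850 = $0.
Summing the traveler's payments: $678 + $330.50 + $475 + $366.50 + $0 = $1,850.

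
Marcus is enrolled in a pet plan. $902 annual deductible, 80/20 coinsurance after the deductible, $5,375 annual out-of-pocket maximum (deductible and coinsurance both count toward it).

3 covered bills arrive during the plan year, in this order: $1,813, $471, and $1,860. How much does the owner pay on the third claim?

Claim 1 ($1,813): $902 finishes the deductible; $911 goes to coinsurance; 20% of $911 = $182.20. Owner owes $1,084.20 (running OOP $1,084.20).
Claim 2 ($471): 20% coinsurance on $471 = $94.20. Cost to owner: $94.20. OOP to date $1,178.40.
Claim 3 ($1,860): deductible met; 20% of $1,860 = $372. Owner pays $372; OOP now $1,550.40.

$372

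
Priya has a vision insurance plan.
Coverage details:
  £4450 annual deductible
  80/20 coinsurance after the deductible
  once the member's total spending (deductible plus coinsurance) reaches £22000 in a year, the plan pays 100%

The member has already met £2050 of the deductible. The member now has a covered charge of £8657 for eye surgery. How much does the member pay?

£3651.40

Remaining deductible: £4450 − £2050 = £2400.
The remaining £6257 (= £8657 − £2400) moves to coinsurance.
Member's 20% share of £6257 is £1251.40.
That puts the member's cost at £2400 + £1251.40 = £3651.40 before any cap.
Cumulative spending £2050 + £3651.40 = £5701.40 stays under the £22000 maximum.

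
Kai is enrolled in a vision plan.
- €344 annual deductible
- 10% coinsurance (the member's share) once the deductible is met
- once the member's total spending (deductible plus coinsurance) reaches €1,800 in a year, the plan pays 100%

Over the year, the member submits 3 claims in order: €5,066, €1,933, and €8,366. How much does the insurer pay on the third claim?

Bill 1, €5,066: €344 finishes the deductible; €4,722 goes to coinsurance; member's 10% is €472.20. Cost to member: €816.20. OOP to date €816.20. Insurer: €5,066 − €816.20 = €4,249.80.
Bill 2, €1,933: deductible already satisfied, so member's share is 10% × €1,933 = €193.30. Member owes €193.30 (running OOP €1,009.50). Plan pays €1,933 − €193.30 = €1,739.70.
Bill 3, €8,366: 10% coinsurance on €8,366 = €836.60. That would push OOP to €1,846.10, over the €1,800 cap, so member pays €1,800 − €1,009.50 = €790.50. Plan pays €8,366 − €790.50 = €7,575.50.

€7,575.50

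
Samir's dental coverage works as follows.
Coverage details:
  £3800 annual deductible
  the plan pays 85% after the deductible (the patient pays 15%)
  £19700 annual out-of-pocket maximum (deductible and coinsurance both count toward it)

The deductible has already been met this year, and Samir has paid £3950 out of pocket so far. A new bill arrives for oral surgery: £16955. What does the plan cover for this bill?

With the deductible met, the entire £16955 is subject to coinsurance.
Patient's 15% share of £16955 is £2543.25.
Cumulative spending £3950 + £2543.25 = £6493.25 stays under the £19700 maximum.
The insurer covers the remainder: £16955 − £2543.25 = £14411.75.

£14411.75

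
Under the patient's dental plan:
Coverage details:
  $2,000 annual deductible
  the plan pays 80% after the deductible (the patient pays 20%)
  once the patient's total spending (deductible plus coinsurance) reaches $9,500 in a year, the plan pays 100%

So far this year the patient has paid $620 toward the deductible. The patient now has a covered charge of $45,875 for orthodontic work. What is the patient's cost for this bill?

Deductible still to meet: $2,000 − $620 = $1,380.
The remaining $44,495 (= $45,875 − $1,380) moves to coinsurance.
Coinsurance: $44,495 × 20% = $8,899.
That puts the patient's cost at $1,380 + $8,899 = $10,279 before any cap.
Adding $10,279 to the $620 already spent would give $10,899, which exceeds the $9,500 cap; the patient pays just $9,500 − $620 = $8,880.

$8,880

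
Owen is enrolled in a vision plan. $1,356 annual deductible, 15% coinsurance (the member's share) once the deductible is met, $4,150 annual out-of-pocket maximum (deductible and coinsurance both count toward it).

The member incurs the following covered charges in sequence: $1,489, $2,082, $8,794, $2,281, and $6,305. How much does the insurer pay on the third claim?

Bill 1, $1,489: $1,356 finishes the deductible; $133 goes to coinsurance; member's 15% is $19.95. Member pays $1,375.95; OOP now $1,375.95. Plan pays $1,489 − $1,375.95 = $113.05.
Bill 2, $2,082: deductible already satisfied, so member's share is 15% × $2,082 = $312.30. Member pays $312.30; OOP now $1,688.25. Plan pays $2,082 − $312.30 = $1,769.70.
Bill 3, $8,794: deductible already satisfied, so member's share is 15% × $8,794 = $1,319.10. Member owes $1,319.10 (running OOP $3,007.35). Insurer: $8,794 − $1,319.10 = $7,474.90.

$7,474.90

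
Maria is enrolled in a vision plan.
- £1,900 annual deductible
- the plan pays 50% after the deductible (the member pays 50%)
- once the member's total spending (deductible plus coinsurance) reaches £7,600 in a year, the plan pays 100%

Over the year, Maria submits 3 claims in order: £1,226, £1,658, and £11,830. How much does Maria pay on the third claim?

Claim 1 — £1,226: fully absorbed by the deductible. Member pays £1,226; OOP now £1,226.
Claim 2 — £1,658: £674 to deductible, leaving £984; member's 50% is £492. Member pays £1,166; OOP now £2,392.
Claim 3 — £11,830: deductible met; 50% of £11,830 = £5,915. That would push OOP to £8,307, over the £7,600 cap, so member pays £7,600 − £2,392 = £5,208.

£5,208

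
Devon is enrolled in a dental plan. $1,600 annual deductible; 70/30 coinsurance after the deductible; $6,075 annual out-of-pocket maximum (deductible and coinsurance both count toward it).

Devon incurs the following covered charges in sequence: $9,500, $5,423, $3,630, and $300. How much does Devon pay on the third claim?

Claim 1 ($9,500): $1,600 to deductible, leaving $7,900; 30% of $7,900 = $2,370. Patient pays $3,970; OOP now $3,970.
Claim 2 ($5,423): deductible already satisfied, so patient's share is 30% × $5,423 = $1,626.90. Patient owes $1,626.90 (running OOP $5,596.90).
Claim 3 ($3,630): 30% coinsurance on $3,630 = $1,089. Adding that to $5,596.90 gives $6,685.90, past the $6,075 cap; patient pays only $6,075 − $5,596.90 = $478.10.

$478.10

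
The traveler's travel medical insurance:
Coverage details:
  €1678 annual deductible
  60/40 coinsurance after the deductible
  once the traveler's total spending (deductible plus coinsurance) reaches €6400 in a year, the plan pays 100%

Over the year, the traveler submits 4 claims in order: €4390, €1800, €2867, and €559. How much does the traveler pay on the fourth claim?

€223.60

Bill 1, €4390: deductible takes €1678, €2712 remains; 40% of €2712 = €1084.80. Traveler owes €2762.80 (running OOP €2762.80).
Bill 2, €1800: deductible met; 40% of €1800 = €720. Traveler owes €720 (running OOP €3482.80).
Bill 3, €2867: deductible already satisfied, so traveler's share is 40% × €2867 = €1146.80. Cost to traveler: €1146.80. OOP to date €4629.60.
Bill 4, €559: deductible met; 40% of €559 = €223.60. Traveler pays €223.60; OOP now €4853.20.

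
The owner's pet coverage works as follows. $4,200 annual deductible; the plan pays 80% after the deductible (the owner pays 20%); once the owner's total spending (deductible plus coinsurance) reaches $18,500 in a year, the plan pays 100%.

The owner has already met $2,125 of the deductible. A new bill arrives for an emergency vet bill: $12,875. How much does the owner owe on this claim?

$4,235

$2,125 of the $4,200 deductible is already met, leaving $2,075.
After the $2,075 deductible portion, $12,875 − $2,075 = $10,800 is subject to coinsurance.
Owner's 20% share of $10,800 is $2,160.
That puts the owner's cost at $2,075 + $2,160 = $4,235 before any cap.
Year-to-date out-of-pocket becomes $2,125 + $4,235 = $6,360, still under the $18,500 maximum, so no cap applies.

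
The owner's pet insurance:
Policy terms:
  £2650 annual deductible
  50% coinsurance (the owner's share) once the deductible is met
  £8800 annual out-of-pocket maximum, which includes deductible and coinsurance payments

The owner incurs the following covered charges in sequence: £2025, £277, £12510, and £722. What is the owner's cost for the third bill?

£6429

Bill 1, £2025: all of it applies to the deductible. Owner pays £2025; OOP now £2025.
Bill 2, £277: fully absorbed by the deductible. Owner owes £277 (running OOP £2302).
Bill 3, £12510: £348 finishes the deductible; £12162 goes to coinsurance; 50% of £12162 = £6081. Cost to owner: £6429. OOP to date £8731.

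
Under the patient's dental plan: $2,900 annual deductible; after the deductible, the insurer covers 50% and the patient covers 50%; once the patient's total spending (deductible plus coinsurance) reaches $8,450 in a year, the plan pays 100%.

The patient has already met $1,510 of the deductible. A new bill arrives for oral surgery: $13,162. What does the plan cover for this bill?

Remaining deductible: $2,900 − $1,510 = $1,390.
The remaining $11,772 (= $13,162 − $1,390) moves to coinsurance.
50% of $11,772 = $5,886 falls to the patient.
So the patient owes $1,390 + $5,886 = $7,276 before any cap.
That would bring total out-of-pocket to $8,786, past the $8,450 cap. The patient is capped at $8,450 − $1,510 = $6,940 on this claim.
The plan picks up $13,162 − $6,940 = $6,222.

$6,222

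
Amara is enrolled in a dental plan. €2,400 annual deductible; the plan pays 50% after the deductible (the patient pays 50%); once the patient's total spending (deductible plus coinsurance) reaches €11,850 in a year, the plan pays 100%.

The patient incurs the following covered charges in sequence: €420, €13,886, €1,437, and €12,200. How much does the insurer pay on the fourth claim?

€9,421.50

Claim 1 — €420: entire amount goes to the deductible. Patient pays €420; OOP now €420. Insurer: €420 − €420 = €0.
Claim 2 — €13,886: €1,980 finishes the deductible; €11,906 goes to coinsurance; patient's 50% is €5,953. Patient owes €7,933 (running OOP €8,353). Plan pays €13,886 − €7,933 = €5,953.
Claim 3 — €1,437: 50% coinsurance on €1,437 = €718.50. Patient owes €718.50 (running OOP €9,071.50). Insurer: €1,437 − €718.50 = €718.50.
Claim 4 — €12,200: deductible met; 50% of €12,200 = €6,100. That would push OOP to €15,171.50, over the €11,850 cap, so patient pays €11,850 − €9,071.50 = €2,778.50. Insurer: €12,200 − €2,778.50 = €9,421.50.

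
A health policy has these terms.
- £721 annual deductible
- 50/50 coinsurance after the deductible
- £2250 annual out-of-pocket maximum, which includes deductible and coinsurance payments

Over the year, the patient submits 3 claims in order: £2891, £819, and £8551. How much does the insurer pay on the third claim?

Bill 1, £2891: £721 to deductible, leaving £2170; 50% of £2170 = £1085. Cost to patient: £1806. OOP to date £1806. Plan pays £2891 − £1806 = £1085.
Bill 2, £819: deductible met; 50% of £819 = £409.50. Patient owes £409.50 (running OOP £2215.50). Plan pays £819 − £409.50 = £409.50.
Bill 3, £8551: 50% coinsurance on £8551 = £4275.50. OOP would hit £6491 > £2250, so the cap limits the patient to £2250 − £2215.50 = £34.50. Plan pays £8551 − £34.50 = £8516.50.

£8516.50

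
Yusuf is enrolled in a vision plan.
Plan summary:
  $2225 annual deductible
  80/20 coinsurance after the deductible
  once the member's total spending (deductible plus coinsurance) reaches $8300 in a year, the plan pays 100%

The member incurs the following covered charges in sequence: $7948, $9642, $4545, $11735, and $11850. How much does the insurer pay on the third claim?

#1 ($7948): $2225 finishes the deductible; $5723 goes to coinsurance; coinsurance $5723 × 20% = $1144.60. Cost to member: $3369.60. OOP to date $3369.60. Insurer: $7948 − $3369.60 = $4578.40.
#2 ($9642): deductible already satisfied, so member's share is 20% × $9642 = $1928.40. Member owes $1928.40 (running OOP $5298). Insurer: $9642 − $1928.40 = $7713.60.
#3 ($4545): 20% coinsurance on $4545 = $909. Member owes $909 (running OOP $6207). Insurer: $4545 − $909 = $3636.

$3636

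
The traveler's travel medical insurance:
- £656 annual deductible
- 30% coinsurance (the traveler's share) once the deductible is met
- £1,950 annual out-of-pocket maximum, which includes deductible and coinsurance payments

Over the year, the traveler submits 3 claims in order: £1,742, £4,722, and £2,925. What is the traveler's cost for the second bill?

£968.20

Claim 1 — £1,742: deductible takes £656, £1,086 remains; coinsurance £1,086 × 30% = £325.80. Traveler pays £981.80; OOP now £981.80.
Claim 2 — £4,722: deductible met; 30% of £4,722 = £1,416.60. OOP would hit £2,398.40 > £1,950, so the cap limits the traveler to £1,950 − £981.80 = £968.20.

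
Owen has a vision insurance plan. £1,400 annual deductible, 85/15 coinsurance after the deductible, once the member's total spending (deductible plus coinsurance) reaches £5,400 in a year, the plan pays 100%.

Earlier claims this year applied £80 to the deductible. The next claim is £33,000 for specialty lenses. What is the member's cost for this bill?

£5,320

Remaining deductible: £1,400 − £80 = £1,320.
The remaining £31,680 (= £33,000 − £1,320) moves to coinsurance.
Coinsurance: £31,680 × 15% = £4,752.
That puts the member's cost at £1,320 + £4,752 = £6,072 before any cap.
Adding £6,072 to the £80 already spent would give £6,152, which exceeds the £5,400 cap; the member pays just £5,400 − £80 = £5,320.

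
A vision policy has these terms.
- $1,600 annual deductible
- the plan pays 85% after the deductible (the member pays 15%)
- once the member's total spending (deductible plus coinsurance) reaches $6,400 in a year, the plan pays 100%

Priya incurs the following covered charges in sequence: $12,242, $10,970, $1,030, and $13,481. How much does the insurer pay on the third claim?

Claim 1 ($12,242): $1,600 finishes the deductible; $10,642 goes to coinsurance; member's 15% is $1,596.30. Cost to member: $3,196.30. OOP to date $3,196.30. Insurer: $12,242 − $3,196.30 = $9,045.70.
Claim 2 ($10,970): deductible met; 15% of $10,970 = $1,645.50. Cost to member: $1,645.50. OOP to date $4,841.80. Plan pays $10,970 − $1,645.50 = $9,324.50.
Claim 3 ($1,030): deductible met; 15% of $1,030 = $154.50. Member owes $154.50 (running OOP $4,996.30). Insurer: $1,030 − $154.50 = $875.50.

$875.50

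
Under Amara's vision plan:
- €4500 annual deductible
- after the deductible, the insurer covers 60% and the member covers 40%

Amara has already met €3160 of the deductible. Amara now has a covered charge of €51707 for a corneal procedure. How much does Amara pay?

€3160 of the €4500 deductible is already met, leaving €1340.
That leaves €51707 − €1340 = €50367 for coinsurance.
Coinsurance: €50367 × 40% = €20146.80.
Member responsibility: €1340 + €20146.80 = €21486.80.

€21486.80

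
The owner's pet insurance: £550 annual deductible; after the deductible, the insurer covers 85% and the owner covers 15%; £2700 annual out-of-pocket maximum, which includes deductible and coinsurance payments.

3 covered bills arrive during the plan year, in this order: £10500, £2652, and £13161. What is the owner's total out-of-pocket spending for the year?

£2700

#1 (£10500): £550 finishes the deductible; £9950 goes to coinsurance; coinsurance £9950 × 15% = £1492.50. Cost to owner: £2042.50. OOP to date £2042.50.
#2 (£2652): deductible met; 15% of £2652 = £397.80. Owner owes £397.80 (running OOP £2440.30).
#3 (£13161): deductible met; 15% of £13161 = £1974.15. OOP would hit £4414.45 > £2700, so the cap limits the owner to £2700 − £2440.30 = £259.70.
Summing the owner's payments: £2042.50 + £397.80 + £259.70 = £2700.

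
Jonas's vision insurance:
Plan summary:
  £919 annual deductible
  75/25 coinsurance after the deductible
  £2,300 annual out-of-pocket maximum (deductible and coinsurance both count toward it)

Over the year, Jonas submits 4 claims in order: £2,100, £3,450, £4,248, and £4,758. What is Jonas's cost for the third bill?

Bill 1, £2,100: deductible takes £919, £1,181 remains; coinsurance £1,181 × 25% = £295.25. Member pays £1,214.25; OOP now £1,214.25.
Bill 2, £3,450: deductible already satisfied, so member's share is 25% × £3,450 = £862.50. Cost to member: £862.50. OOP to date £2,076.75.
Bill 3, £4,248: deductible already satisfied, so member's share is 25% × £4,248 = £1,062. OOP would hit £3,138.75 > £2,300, so the cap limits the member to £2,300 − £2,076.75 = £223.25.

£223.25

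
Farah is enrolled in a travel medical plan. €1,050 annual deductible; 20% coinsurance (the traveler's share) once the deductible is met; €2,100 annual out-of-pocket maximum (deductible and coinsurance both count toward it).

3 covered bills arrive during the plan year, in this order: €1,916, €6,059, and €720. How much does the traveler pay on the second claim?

Claim 1 — €1,916: deductible takes €1,050, €866 remains; 20% of €866 = €173.20. Traveler pays €1,223.20; OOP now €1,223.20.
Claim 2 — €6,059: 20% coinsurance on €6,059 = €1,211.80. OOP would hit €2,435 > €2,100, so the cap limits the traveler to €2,100 − €1,223.20 = €876.80.

€876.80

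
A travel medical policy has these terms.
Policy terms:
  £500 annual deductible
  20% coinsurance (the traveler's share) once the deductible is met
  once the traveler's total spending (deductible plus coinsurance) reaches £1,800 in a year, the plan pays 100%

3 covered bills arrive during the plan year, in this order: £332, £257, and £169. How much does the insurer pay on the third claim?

Claim 1 — £332: fully absorbed by the deductible. Cost to traveler: £332. OOP to date £332. Plan pays £332 − £332 = £0.
Claim 2 — £257: £168 finishes the deductible; £89 goes to coinsurance; 20% of £89 = £17.80. Cost to traveler: £185.80. OOP to date £517.80. Insurer: £257 − £185.80 = £71.20.
Claim 3 — £169: 20% coinsurance on £169 = £33.80. Traveler owes £33.80 (running OOP £551.60). Plan pays £169 − £33.80 = £135.20.

£135.20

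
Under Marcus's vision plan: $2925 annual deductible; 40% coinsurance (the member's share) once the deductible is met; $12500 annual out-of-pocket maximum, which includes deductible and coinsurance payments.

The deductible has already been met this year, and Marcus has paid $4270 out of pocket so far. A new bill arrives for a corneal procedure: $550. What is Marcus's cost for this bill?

The deductible is already satisfied, so the full bill goes to coinsurance.
Member's 40% share of $550 is $220.
Total out-of-pocket so far would be $4270 + $220 = $4490, below the $12500 cap — no reduction.

$220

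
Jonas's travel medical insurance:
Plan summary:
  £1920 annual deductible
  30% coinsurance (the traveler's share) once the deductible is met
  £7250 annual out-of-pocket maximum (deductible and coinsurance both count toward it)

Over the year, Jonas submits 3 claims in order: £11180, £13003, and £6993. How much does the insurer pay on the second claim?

£10451

#1 (£11180): deductible takes £1920, £9260 remains; coinsurance £9260 × 30% = £2778. Traveler owes £4698 (running OOP £4698). Insurer: £11180 − £4698 = £6482.
#2 (£13003): 30% coinsurance on £13003 = £3900.90. OOP would hit £8598.90 > £7250, so the cap limits the traveler to £7250 − £4698 = £2552. Plan pays £13003 − £2552 = £10451.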